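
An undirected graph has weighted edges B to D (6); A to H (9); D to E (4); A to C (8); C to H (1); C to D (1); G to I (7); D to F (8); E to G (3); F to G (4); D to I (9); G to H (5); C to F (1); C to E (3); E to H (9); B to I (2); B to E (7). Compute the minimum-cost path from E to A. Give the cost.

11

Some routes from E to A:
E → D → C → H → A: 4 + 1 + 1 + 9 = 15
E → D → C → A: 4 + 1 + 8 = 13
E → C → H → A: 3 + 1 + 9 = 13
E → G → F → C → A: 3 + 4 + 1 + 8 = 16
E → C → A: 3 + 8 = 11
Best route has total 11.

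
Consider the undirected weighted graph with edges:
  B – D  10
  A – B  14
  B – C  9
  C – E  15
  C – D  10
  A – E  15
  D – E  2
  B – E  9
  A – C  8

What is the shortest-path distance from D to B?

A few of the D→B routes:
D→C→B: 10 + 9 = 19
D→E→C→B: 2 + 15 + 9 = 26
D→E→B: 2 + 9 = 11
D→B: 10
Best route has total 10.

10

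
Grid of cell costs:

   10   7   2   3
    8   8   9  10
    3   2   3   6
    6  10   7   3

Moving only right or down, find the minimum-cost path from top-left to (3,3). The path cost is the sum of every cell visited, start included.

Path r0c0 -> r1c0 -> r2c0 -> r2c1 -> r2c2 -> r2c3 -> r3c3: 10 + 8 + 3 + 2 + 3 + 6 + 3 = 35.
For comparison, the top-then-right route costs 41.

35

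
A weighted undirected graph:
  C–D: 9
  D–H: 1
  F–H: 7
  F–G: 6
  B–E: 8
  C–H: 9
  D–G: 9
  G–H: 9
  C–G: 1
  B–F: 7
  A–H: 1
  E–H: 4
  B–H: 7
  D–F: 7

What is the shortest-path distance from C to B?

Some routes from C to B:
C -> D -> H -> B: 9 + 1 + 7 = 17
C -> G -> F -> B: 1 + 6 + 7 = 14
C -> G -> D -> H -> B: 1 + 9 + 1 + 7 = 18
C -> G -> H -> B: 1 + 9 + 7 = 17
C -> H -> B: 9 + 7 = 16
Best route has total 14.

14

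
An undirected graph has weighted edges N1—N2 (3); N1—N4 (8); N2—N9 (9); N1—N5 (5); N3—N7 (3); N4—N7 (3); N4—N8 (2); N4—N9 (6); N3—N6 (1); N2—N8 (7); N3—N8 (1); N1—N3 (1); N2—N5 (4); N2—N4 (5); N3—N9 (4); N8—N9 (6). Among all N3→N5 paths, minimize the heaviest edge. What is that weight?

4

Comparing a few candidate routes:
N3 - N1 - N2 - N5: max(1, 3, 4) = 4
N3 - N7 - N4 - N2 - N1 - N5: max(3, 3, 5, 3, 5) = 5
N3 - N8 - N4 - N2 - N1 - N5: max(1, 2, 5, 3, 5) = 5
N3 - N1 - N5: max(1, 5) = 5
N3 - N8 - N4 - N2 - N5: max(1, 2, 5, 4) = 5
The minimum achievable maximum is 4.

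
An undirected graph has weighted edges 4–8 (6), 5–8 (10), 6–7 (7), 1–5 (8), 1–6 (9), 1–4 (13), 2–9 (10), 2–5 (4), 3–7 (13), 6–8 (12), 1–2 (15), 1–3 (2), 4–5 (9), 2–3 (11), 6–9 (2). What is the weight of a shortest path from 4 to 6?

Checking several routes:
4-5-2-9-6: 9 + 4 + 10 + 2 = 25
4-8-6: 6 + 12 = 18
4-5-1-6: 9 + 8 + 9 = 26
4-8-5-2-9-6: 6 + 10 + 4 + 10 + 2 = 32
4-1-6: 13 + 9 = 22
4-5-8-6: 9 + 10 + 12 = 31
Best route has total 18.

18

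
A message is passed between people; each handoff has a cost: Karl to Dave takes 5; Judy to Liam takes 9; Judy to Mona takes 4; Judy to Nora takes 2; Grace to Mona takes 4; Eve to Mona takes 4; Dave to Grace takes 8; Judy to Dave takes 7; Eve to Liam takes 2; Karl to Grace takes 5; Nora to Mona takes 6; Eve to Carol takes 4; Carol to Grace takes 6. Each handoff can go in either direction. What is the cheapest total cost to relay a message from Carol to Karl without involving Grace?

24

Candidate routes:
Carol → Eve → Mona → Judy → Dave → Karl: 4 + 4 + 4 + 7 + 5 = 24
Carol → Eve → Mona → Nora → Judy → Dave → Karl: 4 + 4 + 6 + 2 + 7 + 5 = 28
Carol → Eve → Liam → Judy → Dave → Karl: 4 + 2 + 9 + 7 + 5 = 27
The minimum is 24.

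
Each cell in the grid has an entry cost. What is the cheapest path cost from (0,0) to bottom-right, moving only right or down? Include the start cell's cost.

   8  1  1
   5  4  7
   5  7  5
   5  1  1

22

Cheapest: r0c0 → r0c1 → r1c1 → r2c1 → r3c1 → r3c2
  8 + 1 + 4 + 7 + 1 + 1 = 22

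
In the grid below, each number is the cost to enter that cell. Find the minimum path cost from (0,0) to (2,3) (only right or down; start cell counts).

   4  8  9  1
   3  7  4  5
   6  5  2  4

24

Best path: r0c0→r1c0→r1c1→r1c2→r2c2→r2c3
Cost: 4 + 3 + 7 + 4 + 2 + 4 = 24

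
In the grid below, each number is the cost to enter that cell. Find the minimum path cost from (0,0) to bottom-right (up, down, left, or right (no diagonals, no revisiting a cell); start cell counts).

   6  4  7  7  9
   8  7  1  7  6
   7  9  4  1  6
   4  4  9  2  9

Path [0,0] → [0,1] → [0,2] → [1,2] → [2,2] → [2,3] → [3,3] → [3,4]: 6 + 4 + 7 + 1 + 4 + 1 + 2 + 9 = 34.

34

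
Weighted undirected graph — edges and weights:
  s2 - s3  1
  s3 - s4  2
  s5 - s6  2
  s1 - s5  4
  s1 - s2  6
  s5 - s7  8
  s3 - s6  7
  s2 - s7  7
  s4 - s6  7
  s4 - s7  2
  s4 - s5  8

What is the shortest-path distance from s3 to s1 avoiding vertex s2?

A few of the s3→s1 routes:
s3-s4-s6-s5-s1: 2 + 7 + 2 + 4 = 15
s3-s4-s5-s1: 2 + 8 + 4 = 14
s3-s6-s5-s1: 7 + 2 + 4 = 13
The minimum is 13.

13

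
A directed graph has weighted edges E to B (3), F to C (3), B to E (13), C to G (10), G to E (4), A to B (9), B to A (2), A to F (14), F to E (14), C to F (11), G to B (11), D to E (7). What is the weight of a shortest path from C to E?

Comparing a few candidate routes:
C -> G -> E: 10 + 4 = 14
C -> G -> B -> E: 10 + 11 + 13 = 34
C -> F -> E: 11 + 14 = 25
Shortest: 14.

14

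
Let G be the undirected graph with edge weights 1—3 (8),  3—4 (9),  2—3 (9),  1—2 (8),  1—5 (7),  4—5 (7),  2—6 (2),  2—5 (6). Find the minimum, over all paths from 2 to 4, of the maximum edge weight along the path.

7

Checking several routes:
2-5-4: max(6, 7) = 7
2-1-5-4: max(8, 7, 7) = 8
2-3-4: max(9, 9) = 9
2-3-1-5-4: max(9, 8, 7, 7) = 9
The minimum achievable maximum is 7.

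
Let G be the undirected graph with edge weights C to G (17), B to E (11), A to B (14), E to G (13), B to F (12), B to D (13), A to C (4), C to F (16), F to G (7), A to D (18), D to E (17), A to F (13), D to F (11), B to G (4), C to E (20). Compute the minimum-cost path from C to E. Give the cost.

Checking several routes:
C-G-B-E: 17 + 4 + 11 = 32
C-G-E: 17 + 13 = 30
C-E: 20
C-A-B-E: 4 + 14 + 11 = 29
Shortest: 20.

20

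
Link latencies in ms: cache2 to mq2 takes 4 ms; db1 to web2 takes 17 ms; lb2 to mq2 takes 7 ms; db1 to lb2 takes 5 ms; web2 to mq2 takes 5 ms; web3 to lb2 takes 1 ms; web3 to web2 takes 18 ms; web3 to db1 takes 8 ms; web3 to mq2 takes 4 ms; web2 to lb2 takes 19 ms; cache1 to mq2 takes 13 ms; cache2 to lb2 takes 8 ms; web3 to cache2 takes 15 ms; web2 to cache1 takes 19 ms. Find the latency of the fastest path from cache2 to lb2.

8

Comparing a few candidate routes:
cache2 -> lb2: 8
cache2 -> mq2 -> lb2: 4 + 7 = 11
cache2 -> mq2 -> web3 -> lb2: 4 + 4 + 1 = 9
Best route has total 8 ms.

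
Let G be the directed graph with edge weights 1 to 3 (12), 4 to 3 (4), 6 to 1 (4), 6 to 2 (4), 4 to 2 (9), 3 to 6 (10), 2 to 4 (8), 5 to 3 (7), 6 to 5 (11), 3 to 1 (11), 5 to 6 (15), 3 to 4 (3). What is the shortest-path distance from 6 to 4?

Routes from 6 to 4:
6 -> 1 -> 3 -> 4: 4 + 12 + 3 = 19
6 -> 2 -> 4: 4 + 8 = 12
6 -> 5 -> 3 -> 4: 11 + 7 + 3 = 21
The minimum is 12.

12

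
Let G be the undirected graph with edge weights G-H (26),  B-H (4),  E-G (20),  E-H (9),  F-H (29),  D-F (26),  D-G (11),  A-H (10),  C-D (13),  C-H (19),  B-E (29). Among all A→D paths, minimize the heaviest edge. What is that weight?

Paths from A to D:
A - H - F - D: max(10, 29, 26) = 29
A - H - B - E - G - D: max(10, 4, 29, 20, 11) = 29
A - H - E - G - D: max(10, 9, 20, 11) = 20
A - H - C - D: max(10, 19, 13) = 19
A - H - G - D: max(10, 26, 11) = 26
Best route has worst link 19.

19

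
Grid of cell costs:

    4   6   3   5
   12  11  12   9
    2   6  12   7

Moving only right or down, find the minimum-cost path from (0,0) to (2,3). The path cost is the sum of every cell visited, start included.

Path r0c0→r0c1→r0c2→r0c3→r1c3→r2c3: 4 + 6 + 3 + 5 + 9 + 7 = 34.

34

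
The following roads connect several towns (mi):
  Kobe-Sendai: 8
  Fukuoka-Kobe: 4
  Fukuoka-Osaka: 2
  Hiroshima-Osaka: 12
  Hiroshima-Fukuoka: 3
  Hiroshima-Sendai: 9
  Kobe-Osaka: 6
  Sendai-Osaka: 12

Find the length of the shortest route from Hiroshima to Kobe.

7

Checking several routes:
Hiroshima -> Sendai -> Kobe: 9 + 8 = 17
Hiroshima -> Osaka -> Fukuoka -> Kobe: 12 + 2 + 4 = 18
Hiroshima -> Fukuoka -> Osaka -> Kobe: 3 + 2 + 6 = 11
Hiroshima -> Osaka -> Kobe: 12 + 6 = 18
Hiroshima -> Fukuoka -> Kobe: 3 + 4 = 7
Best route has total 7 mi.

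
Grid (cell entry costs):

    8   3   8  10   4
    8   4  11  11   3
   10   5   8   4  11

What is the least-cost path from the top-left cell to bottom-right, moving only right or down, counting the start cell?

Take [0,0] → [0,1] → [1,1] → [2,1] → [2,2] → [2,3] → [2,4] for a total of 8 + 3 + 4 + 5 + 8 + 4 + 11 = 43.
For comparison, the top-then-right route costs 47.

43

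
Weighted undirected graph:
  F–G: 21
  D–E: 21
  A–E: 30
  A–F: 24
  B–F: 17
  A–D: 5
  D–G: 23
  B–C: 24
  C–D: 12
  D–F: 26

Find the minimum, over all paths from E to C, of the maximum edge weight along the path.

Comparing a few candidate routes:
E - D - A - F - B - C: max(21, 5, 24, 17, 24) = 24
E - D - F - B - C: max(21, 26, 17, 24) = 26
E - D - G - F - B - C: max(21, 23, 21, 17, 24) = 24
E - D - C: max(21, 12) = 21
Best route has worst link 21.

21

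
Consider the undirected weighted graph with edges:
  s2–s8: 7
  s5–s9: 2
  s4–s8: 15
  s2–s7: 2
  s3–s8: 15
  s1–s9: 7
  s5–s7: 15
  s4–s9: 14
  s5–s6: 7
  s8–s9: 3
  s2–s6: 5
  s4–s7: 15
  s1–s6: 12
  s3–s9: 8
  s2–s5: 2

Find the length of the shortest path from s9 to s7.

Comparing a few candidate routes:
s9 -> s5 -> s7: 2 + 15 = 17
s9 -> s1 -> s6 -> s2 -> s7: 7 + 12 + 5 + 2 = 26
s9 -> s5 -> s2 -> s7: 2 + 2 + 2 = 6
s9 -> s8 -> s2 -> s7: 3 + 7 + 2 = 12
s9 -> s5 -> s6 -> s2 -> s7: 2 + 7 + 5 + 2 = 16
The minimum is 6.

6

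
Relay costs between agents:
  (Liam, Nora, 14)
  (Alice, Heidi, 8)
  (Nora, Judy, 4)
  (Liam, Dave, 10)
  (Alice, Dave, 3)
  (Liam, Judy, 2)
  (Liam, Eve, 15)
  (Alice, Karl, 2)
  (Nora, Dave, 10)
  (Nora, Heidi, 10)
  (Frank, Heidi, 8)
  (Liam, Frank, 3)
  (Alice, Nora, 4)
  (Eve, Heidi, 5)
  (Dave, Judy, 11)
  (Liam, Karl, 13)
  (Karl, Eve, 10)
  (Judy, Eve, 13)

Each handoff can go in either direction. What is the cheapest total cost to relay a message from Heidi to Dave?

11

A few of the Heidi→Dave routes:
Heidi-Eve-Karl-Alice-Dave: 5 + 10 + 2 + 3 = 20
Heidi-Nora-Dave: 10 + 10 = 20
Heidi-Alice-Dave: 8 + 3 = 11
Heidi-Nora-Alice-Dave: 10 + 4 + 3 = 17
Best route has total 11.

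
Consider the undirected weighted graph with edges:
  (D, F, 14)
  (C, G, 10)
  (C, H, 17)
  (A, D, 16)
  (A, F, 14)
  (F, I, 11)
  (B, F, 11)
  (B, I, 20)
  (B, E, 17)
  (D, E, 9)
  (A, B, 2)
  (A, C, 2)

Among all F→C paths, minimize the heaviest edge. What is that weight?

A few of the F→C routes:
F→B→A→C: max(11, 2, 2) = 11
F→D→E→B→A→C: max(14, 9, 17, 2, 2) = 17
F→A→C: max(14, 2) = 14
F→B→E→D→A→C: max(11, 17, 9, 16, 2) = 17
F→D→A→C: max(14, 16, 2) = 16
F→I→B→E→D→A→C: max(11, 20, 17, 9, 16, 2) = 20
Smallest bottleneck: 11.

11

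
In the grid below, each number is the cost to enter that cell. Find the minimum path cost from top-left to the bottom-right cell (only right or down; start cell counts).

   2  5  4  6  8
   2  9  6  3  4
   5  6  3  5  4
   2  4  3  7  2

27

Best path: [0,0] → [1,0] → [2,0] → [3,0] → [3,1] → [3,2] → [3,3] → [3,4]
Cost: 2 + 2 + 5 + 2 + 4 + 3 + 7 + 2 = 27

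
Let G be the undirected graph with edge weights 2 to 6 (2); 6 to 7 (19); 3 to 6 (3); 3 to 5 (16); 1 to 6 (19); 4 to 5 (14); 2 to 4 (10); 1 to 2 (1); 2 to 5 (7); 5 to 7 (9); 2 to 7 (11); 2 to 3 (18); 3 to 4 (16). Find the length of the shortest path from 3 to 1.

6

Checking several routes:
3 -> 6 -> 2 -> 1: 3 + 2 + 1 = 6
3 -> 6 -> 1: 3 + 19 = 22
3 -> 2 -> 1: 18 + 1 = 19
Best route has total 6.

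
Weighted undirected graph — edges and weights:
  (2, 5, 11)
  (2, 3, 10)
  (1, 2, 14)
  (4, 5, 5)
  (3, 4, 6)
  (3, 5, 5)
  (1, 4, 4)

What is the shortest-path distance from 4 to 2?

16

A few of the 4→2 routes:
4-3-2: 6 + 10 = 16
4-1-2: 4 + 14 = 18
4-5-2: 5 + 11 = 16
Shortest: 16.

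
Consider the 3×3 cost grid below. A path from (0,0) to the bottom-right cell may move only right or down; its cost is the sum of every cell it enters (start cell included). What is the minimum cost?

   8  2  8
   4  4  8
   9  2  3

Best path: r0c0→r0c1→r1c1→r2c1→r2c2
Cost: 8 + 2 + 4 + 2 + 3 = 19

19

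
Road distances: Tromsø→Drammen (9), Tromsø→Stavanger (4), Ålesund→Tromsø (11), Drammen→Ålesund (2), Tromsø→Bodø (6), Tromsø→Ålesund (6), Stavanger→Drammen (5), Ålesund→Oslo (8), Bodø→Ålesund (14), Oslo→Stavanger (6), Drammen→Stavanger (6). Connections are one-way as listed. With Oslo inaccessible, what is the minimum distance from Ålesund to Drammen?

20

Routes from Ålesund to Drammen avoiding Oslo:
Ålesund -> Tromsø -> Stavanger -> Drammen: 11 + 4 + 5 = 20
Ålesund -> Tromsø -> Drammen: 11 + 9 = 20
Best route has total 20.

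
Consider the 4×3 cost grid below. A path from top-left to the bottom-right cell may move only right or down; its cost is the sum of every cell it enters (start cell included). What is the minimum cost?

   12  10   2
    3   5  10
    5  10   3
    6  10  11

Path [0,0]→[1,0]→[1,1]→[1,2]→[2,2]→[3,2]: 12 + 3 + 5 + 10 + 3 + 11 = 44.

44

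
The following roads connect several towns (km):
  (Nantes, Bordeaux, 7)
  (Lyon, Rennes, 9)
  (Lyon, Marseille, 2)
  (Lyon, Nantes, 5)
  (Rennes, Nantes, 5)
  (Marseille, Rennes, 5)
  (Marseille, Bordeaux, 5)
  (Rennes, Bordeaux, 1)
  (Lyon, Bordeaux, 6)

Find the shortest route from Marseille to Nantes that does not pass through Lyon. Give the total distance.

Candidate routes:
Marseille -> Bordeaux -> Rennes -> Nantes: 5 + 1 + 5 = 11
Marseille -> Bordeaux -> Nantes: 5 + 7 = 12
Marseille -> Rennes -> Bordeaux -> Nantes: 5 + 1 + 7 = 13
Marseille -> Rennes -> Nantes: 5 + 5 = 10
Shortest: 10 km.

10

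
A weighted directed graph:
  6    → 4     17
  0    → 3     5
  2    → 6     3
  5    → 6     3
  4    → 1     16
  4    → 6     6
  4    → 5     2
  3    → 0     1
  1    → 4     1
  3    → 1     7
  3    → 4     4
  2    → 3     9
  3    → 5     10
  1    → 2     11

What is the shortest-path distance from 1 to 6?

Checking several routes:
1 → 4 → 5 → 6: 1 + 2 + 3 = 6
1 → 4 → 6: 1 + 6 = 7
1 → 2 → 6: 11 + 3 = 14
1 → 2 → 3 → 4 → 6: 11 + 9 + 4 + 6 = 30
1 → 2 → 3 → 4 → 5 → 6: 11 + 9 + 4 + 2 + 3 = 29
Best route has total 6.

6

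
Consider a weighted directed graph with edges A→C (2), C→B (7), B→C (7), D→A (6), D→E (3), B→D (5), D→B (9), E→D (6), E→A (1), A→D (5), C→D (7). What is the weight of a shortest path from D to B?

Candidate routes:
D → E → A → C → B: 3 + 1 + 2 + 7 = 13
D → A → C → B: 6 + 2 + 7 = 15
D → B: 9
Best route has total 9.

9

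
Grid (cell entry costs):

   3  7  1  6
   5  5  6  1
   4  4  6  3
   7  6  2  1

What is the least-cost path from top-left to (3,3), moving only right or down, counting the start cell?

22

Best path: [0,0] → [0,1] → [0,2] → [0,3] → [1,3] → [2,3] → [3,3]
Cost: 3 + 7 + 1 + 6 + 1 + 3 + 1 = 22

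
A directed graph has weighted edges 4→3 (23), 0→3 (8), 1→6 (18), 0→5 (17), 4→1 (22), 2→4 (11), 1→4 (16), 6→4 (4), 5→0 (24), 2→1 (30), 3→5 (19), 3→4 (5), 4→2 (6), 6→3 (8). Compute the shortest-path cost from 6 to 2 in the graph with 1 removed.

10

Paths from 6 to 2 avoiding 1:
6→4→2: 4 + 6 = 10
6→3→4→2: 8 + 5 + 6 = 19
Best route has total 10.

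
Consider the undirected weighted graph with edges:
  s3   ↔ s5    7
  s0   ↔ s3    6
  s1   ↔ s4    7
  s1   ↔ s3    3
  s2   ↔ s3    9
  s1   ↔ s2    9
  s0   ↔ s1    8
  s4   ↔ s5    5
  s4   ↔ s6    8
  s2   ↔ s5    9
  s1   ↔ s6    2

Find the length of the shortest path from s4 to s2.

A few of the s4→s2 routes:
s4 -> s1 -> s3 -> s2: 7 + 3 + 9 = 19
s4 -> s6 -> s1 -> s2: 8 + 2 + 9 = 19
s4 -> s1 -> s2: 7 + 9 = 16
s4 -> s5 -> s2: 5 + 9 = 14
s4 -> s5 -> s3 -> s2: 5 + 7 + 9 = 21
Best route has total 14.

14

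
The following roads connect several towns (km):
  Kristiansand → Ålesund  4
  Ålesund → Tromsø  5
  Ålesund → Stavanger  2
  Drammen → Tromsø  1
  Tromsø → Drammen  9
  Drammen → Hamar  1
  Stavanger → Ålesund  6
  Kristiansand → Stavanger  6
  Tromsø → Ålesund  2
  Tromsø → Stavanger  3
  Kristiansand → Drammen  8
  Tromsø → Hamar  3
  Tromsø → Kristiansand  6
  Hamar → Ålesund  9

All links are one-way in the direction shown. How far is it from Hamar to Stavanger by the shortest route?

Routes from Hamar to Stavanger:
Hamar → Ålesund → Tromsø → Stavanger: 9 + 5 + 3 = 17
Hamar → Ålesund → Tromsø → Kristiansand → Stavanger: 9 + 5 + 6 + 6 = 26
Hamar → Ålesund → Stavanger: 9 + 2 = 11
The minimum is 11 km.

11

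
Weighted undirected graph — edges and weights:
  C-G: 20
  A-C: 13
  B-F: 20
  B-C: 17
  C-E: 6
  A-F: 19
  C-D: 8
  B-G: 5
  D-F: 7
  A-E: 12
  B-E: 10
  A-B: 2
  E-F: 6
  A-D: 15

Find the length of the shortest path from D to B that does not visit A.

23

Some routes from D to B avoiding A:
D → F → E → B: 7 + 6 + 10 = 23
D → C → B: 8 + 17 = 25
D → C → E → B: 8 + 6 + 10 = 24
Shortest: 23.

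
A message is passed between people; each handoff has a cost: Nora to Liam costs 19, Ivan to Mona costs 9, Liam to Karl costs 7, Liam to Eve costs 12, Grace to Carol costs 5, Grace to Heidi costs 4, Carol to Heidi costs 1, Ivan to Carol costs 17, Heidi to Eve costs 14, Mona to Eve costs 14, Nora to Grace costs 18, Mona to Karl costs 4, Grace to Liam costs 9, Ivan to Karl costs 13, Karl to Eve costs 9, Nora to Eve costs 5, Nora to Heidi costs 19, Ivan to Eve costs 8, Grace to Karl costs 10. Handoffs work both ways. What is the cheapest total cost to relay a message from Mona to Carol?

19

A few of the Mona→Carol routes:
Mona -> Karl -> Liam -> Grace -> Heidi -> Carol: 4 + 7 + 9 + 4 + 1 = 25
Mona -> Ivan -> Carol: 9 + 17 = 26
Mona -> Karl -> Grace -> Heidi -> Carol: 4 + 10 + 4 + 1 = 19
Mona -> Karl -> Grace -> Carol: 4 + 10 + 5 = 19
Mona -> Karl -> Liam -> Grace -> Carol: 4 + 7 + 9 + 5 = 25
Shortest: 19.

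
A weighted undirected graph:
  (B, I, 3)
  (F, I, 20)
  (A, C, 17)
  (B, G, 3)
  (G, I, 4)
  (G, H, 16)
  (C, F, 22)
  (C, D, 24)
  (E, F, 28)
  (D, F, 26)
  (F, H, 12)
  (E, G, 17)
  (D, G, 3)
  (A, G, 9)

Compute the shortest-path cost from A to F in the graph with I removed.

Some routes from A to F avoiding I:
A → G → D → F: 9 + 3 + 26 = 38
A → G → H → F: 9 + 16 + 12 = 37
A → C → F: 17 + 22 = 39
The minimum is 37.

37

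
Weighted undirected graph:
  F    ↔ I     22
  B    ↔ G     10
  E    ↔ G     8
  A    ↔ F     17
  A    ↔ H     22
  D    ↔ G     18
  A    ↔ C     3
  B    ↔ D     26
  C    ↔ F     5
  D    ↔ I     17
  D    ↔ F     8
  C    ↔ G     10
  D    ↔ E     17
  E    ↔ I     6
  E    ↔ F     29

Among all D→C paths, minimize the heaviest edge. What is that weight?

8

Some routes from D to C:
D - I - E - G - C: max(17, 6, 8, 10) = 17
D - E - G - C: max(17, 8, 10) = 17
D - F - A - C: max(8, 17, 3) = 17
D - F - C: max(8, 5) = 8
The minimum achievable maximum is 8.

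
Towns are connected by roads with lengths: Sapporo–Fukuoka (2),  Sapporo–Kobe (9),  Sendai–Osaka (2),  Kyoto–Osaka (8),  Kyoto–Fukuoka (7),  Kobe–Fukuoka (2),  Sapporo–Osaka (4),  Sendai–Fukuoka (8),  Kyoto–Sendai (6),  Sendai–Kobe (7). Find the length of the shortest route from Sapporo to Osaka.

4

Checking several routes:
Sapporo → Osaka: 4
Sapporo → Fukuoka → Kobe → Sendai → Osaka: 2 + 2 + 7 + 2 = 13
Sapporo → Fukuoka → Sendai → Osaka: 2 + 8 + 2 = 12
Sapporo → Fukuoka → Kyoto → Sendai → Osaka: 2 + 7 + 6 + 2 = 17
Best route has total 4.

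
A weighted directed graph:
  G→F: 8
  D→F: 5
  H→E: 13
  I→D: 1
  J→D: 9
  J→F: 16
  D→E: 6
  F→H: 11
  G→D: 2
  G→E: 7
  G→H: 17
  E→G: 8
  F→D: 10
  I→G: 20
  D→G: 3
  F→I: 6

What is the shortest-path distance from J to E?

15

Checking several routes:
J-F-I-D-E: 16 + 6 + 1 + 6 = 29
J-D-G-E: 9 + 3 + 7 = 19
J-D-E: 9 + 6 = 15
The minimum is 15.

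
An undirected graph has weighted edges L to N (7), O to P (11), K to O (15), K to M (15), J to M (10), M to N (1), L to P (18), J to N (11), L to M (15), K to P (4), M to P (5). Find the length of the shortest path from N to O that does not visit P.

Paths from N to O avoiding P:
N - L - M - K - O: 7 + 15 + 15 + 15 = 52
N - M - K - O: 1 + 15 + 15 = 31
N - J - M - K - O: 11 + 10 + 15 + 15 = 51
Shortest: 31.

31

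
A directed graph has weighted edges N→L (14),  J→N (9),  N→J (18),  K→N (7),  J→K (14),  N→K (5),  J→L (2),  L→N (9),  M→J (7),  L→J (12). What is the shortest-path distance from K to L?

21

Paths from K to L:
K → N → L: 7 + 14 = 21
K → N → J → L: 7 + 18 + 2 = 27
Best route has total 21.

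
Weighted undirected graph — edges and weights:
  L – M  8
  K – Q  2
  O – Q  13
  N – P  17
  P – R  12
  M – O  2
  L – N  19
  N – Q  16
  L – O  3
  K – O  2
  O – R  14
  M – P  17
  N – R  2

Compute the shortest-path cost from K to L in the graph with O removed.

37

Candidate routes:
K - Q - N - P - M - L: 2 + 16 + 17 + 17 + 8 = 60
K - Q - N - L: 2 + 16 + 19 = 37
K - Q - N - R - P - M - L: 2 + 16 + 2 + 12 + 17 + 8 = 57
The minimum is 37.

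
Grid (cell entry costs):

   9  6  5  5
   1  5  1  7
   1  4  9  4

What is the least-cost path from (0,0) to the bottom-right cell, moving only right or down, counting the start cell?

Take [0,0] → [1,0] → [1,1] → [1,2] → [1,3] → [2,3] for a total of 9 + 1 + 5 + 1 + 7 + 4 = 27.

27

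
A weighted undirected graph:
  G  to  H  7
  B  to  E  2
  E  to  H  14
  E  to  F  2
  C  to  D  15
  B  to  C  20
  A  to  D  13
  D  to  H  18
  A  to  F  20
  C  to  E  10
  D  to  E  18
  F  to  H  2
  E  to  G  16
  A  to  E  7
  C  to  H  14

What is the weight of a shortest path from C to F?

Comparing a few candidate routes:
C - E - H - F: 10 + 14 + 2 = 26
C - H - F: 14 + 2 = 16
C - H - E - F: 14 + 14 + 2 = 30
C - E - F: 10 + 2 = 12
C - B - E - F: 20 + 2 + 2 = 24
The minimum is 12.

12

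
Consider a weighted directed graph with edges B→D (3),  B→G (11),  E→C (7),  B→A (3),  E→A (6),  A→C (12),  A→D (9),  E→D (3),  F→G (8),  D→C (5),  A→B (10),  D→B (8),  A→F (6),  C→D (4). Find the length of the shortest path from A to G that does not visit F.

21

Candidate routes:
A -> D -> B -> G: 9 + 8 + 11 = 28
A -> B -> G: 10 + 11 = 21
A -> C -> D -> B -> G: 12 + 4 + 8 + 11 = 35
The minimum is 21.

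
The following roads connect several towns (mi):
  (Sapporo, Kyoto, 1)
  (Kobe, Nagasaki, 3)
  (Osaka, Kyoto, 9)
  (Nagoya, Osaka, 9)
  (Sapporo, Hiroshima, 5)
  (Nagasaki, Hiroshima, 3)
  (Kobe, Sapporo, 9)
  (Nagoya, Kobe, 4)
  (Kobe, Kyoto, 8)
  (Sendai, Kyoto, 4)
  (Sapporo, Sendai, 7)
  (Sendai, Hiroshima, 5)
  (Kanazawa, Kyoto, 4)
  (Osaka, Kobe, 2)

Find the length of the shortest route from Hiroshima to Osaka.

8

Some routes from Hiroshima to Osaka:
Hiroshima → Sapporo → Kyoto → Osaka: 5 + 1 + 9 = 15
Hiroshima → Sapporo → Kobe → Osaka: 5 + 9 + 2 = 16
Hiroshima → Nagasaki → Kobe → Osaka: 3 + 3 + 2 = 8
Best route has total 8 mi.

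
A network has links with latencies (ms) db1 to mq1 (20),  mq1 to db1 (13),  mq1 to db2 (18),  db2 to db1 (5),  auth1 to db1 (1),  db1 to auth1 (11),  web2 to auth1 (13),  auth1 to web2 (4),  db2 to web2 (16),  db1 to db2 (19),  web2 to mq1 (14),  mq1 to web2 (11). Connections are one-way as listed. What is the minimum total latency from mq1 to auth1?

24

Checking several routes:
mq1 -> db1 -> auth1: 13 + 11 = 24
mq1 -> db2 -> db1 -> auth1: 18 + 5 + 11 = 34
mq1 -> web2 -> auth1: 11 + 13 = 24
mq1 -> db2 -> web2 -> auth1: 18 + 16 + 13 = 47
Best route has total 24 ms.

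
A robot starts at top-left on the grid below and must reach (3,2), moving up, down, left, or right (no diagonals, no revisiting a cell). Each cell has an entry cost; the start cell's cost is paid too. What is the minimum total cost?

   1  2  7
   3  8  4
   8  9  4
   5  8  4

Take r0c0 → r0c1 → r0c2 → r1c2 → r2c2 → r3c2 for a total of 1 + 2 + 7 + 4 + 4 + 4 = 22.

22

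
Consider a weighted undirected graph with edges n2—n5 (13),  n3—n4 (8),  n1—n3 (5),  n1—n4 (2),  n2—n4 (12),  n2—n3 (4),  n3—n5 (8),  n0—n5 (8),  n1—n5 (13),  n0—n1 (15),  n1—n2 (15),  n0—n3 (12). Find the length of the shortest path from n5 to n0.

Comparing a few candidate routes:
n5 → n2 → n3 → n0: 13 + 4 + 12 = 29
n5 → n0: 8
n5 → n3 → n0: 8 + 12 = 20
n5 → n3 → n1 → n0: 8 + 5 + 15 = 28
n5 → n1 → n3 → n0: 13 + 5 + 12 = 30
n5 → n1 → n0: 13 + 15 = 28
Shortest: 8.

8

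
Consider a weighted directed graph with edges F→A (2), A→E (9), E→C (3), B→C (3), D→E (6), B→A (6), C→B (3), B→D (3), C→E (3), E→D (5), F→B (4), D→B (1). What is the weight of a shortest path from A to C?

12

Paths from A to C:
A → E → D → B → C: 9 + 5 + 1 + 3 = 18
A → E → C: 9 + 3 = 12
Shortest: 12.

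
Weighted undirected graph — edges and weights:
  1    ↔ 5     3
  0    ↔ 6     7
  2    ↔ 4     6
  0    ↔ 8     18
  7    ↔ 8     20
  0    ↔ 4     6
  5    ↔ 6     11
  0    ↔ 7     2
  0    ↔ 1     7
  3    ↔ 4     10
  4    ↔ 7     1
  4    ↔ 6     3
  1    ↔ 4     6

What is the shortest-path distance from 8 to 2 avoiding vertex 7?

A few of the 8→2 routes:
8 → 0 → 1 → 4 → 2: 18 + 7 + 6 + 6 = 37
8 → 0 → 4 → 2: 18 + 6 + 6 = 30
8 → 0 → 6 → 4 → 2: 18 + 7 + 3 + 6 = 34
The minimum is 30.

30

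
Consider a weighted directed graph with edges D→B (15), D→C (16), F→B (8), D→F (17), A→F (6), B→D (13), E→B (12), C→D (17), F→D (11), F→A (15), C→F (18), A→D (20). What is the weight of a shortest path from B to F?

Paths from B to F:
B-D-C-F: 13 + 16 + 18 = 47
B-D-F: 13 + 17 = 30
Best route has total 30.

30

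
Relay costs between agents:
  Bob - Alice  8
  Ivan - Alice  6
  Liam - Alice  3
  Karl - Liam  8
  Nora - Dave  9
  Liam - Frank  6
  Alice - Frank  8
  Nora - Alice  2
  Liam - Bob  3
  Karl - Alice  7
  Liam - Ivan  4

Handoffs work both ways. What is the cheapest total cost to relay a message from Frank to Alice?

8

A few of the Frank→Alice routes:
Frank - Liam - Ivan - Alice: 6 + 4 + 6 = 16
Frank - Liam - Bob - Alice: 6 + 3 + 8 = 17
Frank - Alice: 8
Frank - Liam - Alice: 6 + 3 = 9
Best route has total 8.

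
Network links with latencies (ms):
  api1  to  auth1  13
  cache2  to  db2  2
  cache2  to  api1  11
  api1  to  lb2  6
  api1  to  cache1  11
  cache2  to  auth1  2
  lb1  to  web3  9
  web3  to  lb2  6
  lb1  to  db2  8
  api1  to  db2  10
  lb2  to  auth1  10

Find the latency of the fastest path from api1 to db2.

10

Some routes from api1 to db2:
api1 - db2: 10
api1 - auth1 - cache2 - db2: 13 + 2 + 2 = 17
api1 - cache2 - db2: 11 + 2 = 13
api1 - lb2 - auth1 - cache2 - db2: 6 + 10 + 2 + 2 = 20
Shortest: 10 ms.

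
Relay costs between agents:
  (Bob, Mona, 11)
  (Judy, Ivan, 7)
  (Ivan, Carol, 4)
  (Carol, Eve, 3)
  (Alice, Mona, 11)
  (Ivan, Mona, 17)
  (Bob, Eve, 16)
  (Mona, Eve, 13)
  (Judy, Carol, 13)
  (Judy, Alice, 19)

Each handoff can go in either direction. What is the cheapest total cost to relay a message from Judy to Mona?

Comparing a few candidate routes:
Judy→Alice→Mona: 19 + 11 = 30
Judy→Ivan→Carol→Eve→Mona: 7 + 4 + 3 + 13 = 27
Judy→Ivan→Mona: 7 + 17 = 24
Judy→Carol→Eve→Mona: 13 + 3 + 13 = 29
Shortest: 24.

24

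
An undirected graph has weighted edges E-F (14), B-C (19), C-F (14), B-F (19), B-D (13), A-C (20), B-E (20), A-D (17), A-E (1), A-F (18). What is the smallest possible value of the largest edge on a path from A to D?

A few of the A→D routes:
A -> D: max(17) = 17
A -> F -> C -> B -> D: max(18, 14, 19, 13) = 19
A -> E -> F -> C -> B -> D: max(1, 14, 14, 19, 13) = 19
A -> E -> F -> B -> D: max(1, 14, 19, 13) = 19
Best route has worst link 17.

17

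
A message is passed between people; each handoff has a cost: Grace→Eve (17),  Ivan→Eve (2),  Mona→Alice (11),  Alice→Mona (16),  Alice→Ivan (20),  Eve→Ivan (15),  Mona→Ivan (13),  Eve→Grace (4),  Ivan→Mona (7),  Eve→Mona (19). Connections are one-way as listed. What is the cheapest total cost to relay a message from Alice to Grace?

26

Routes from Alice to Grace:
Alice -> Mona -> Ivan -> Eve -> Grace: 16 + 13 + 2 + 4 = 35
Alice -> Ivan -> Eve -> Grace: 20 + 2 + 4 = 26
The minimum is 26.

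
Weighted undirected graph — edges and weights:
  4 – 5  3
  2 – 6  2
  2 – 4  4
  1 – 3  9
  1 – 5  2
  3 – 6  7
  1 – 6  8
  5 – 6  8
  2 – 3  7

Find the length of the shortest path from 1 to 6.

Comparing a few candidate routes:
1-5-4-2-6: 2 + 3 + 4 + 2 = 11
1-5-6: 2 + 8 = 10
1-6: 8
The minimum is 8.

8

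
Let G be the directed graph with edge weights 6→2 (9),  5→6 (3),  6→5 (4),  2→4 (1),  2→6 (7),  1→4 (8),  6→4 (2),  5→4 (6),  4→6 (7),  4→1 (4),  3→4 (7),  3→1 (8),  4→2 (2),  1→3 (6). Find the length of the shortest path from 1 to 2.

Paths from 1 to 2:
1-4-6-2: 8 + 7 + 9 = 24
1-3-4-6-2: 6 + 7 + 7 + 9 = 29
1-3-4-2: 6 + 7 + 2 = 15
1-4-2: 8 + 2 = 10
The minimum is 10.

10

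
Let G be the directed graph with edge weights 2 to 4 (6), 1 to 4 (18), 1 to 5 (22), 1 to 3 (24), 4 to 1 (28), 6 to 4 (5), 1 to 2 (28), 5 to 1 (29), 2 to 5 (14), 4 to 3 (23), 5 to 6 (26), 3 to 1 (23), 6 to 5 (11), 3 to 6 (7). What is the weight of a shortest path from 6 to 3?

28

Routes from 6 to 3:
6→5→1→3: 11 + 29 + 24 = 64
6→4→3: 5 + 23 = 28
6→5→1→2→4→3: 11 + 29 + 28 + 6 + 23 = 97
6→4→1→3: 5 + 28 + 24 = 57
6→5→1→4→3: 11 + 29 + 18 + 23 = 81
Shortest: 28.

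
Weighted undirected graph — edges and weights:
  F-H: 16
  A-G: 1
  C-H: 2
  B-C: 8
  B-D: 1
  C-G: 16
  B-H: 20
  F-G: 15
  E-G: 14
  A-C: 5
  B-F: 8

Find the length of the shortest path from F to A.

16

Checking several routes:
F -> H -> C -> A: 16 + 2 + 5 = 23
F -> B -> C -> A: 8 + 8 + 5 = 21
F -> G -> A: 15 + 1 = 16
Shortest: 16.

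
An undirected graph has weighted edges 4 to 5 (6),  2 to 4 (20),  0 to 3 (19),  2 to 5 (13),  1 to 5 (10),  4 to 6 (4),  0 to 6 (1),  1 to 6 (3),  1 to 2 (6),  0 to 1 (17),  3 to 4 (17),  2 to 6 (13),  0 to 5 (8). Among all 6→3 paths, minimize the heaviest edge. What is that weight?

Checking several routes:
6 -> 1 -> 0 -> 5 -> 4 -> 3: max(3, 17, 8, 6, 17) = 17
6 -> 1 -> 5 -> 4 -> 3: max(3, 10, 6, 17) = 17
6 -> 1 -> 2 -> 5 -> 4 -> 3: max(3, 6, 13, 6, 17) = 17
The minimum achievable maximum is 17.

17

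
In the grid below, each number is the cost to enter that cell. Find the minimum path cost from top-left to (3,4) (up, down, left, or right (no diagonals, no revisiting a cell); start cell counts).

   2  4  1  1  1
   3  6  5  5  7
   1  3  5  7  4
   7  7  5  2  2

22

Cheapest: r0c0 -> r0c1 -> r0c2 -> r0c3 -> r0c4 -> r1c4 -> r2c4 -> r3c4
  2 + 4 + 1 + 1 + 1 + 7 + 4 + 2 = 22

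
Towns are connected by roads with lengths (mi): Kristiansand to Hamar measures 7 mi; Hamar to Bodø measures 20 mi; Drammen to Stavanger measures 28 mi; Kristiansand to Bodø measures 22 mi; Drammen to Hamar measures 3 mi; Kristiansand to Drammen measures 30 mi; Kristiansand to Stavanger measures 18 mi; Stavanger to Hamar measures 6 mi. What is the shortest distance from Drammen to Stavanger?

9

Some routes from Drammen to Stavanger:
Drammen -> Hamar -> Stavanger: 3 + 6 = 9
Drammen -> Stavanger: 28
Drammen -> Kristiansand -> Hamar -> Stavanger: 30 + 7 + 6 = 43
Drammen -> Hamar -> Kristiansand -> Stavanger: 3 + 7 + 18 = 28
The minimum is 9 mi.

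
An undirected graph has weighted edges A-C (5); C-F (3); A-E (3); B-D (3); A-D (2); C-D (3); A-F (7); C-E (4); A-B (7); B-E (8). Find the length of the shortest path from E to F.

7

Checking several routes:
E→C→F: 4 + 3 = 7
E→A→D→C→F: 3 + 2 + 3 + 3 = 11
E→A→F: 3 + 7 = 10
E→A→C→F: 3 + 5 + 3 = 11
Shortest: 7.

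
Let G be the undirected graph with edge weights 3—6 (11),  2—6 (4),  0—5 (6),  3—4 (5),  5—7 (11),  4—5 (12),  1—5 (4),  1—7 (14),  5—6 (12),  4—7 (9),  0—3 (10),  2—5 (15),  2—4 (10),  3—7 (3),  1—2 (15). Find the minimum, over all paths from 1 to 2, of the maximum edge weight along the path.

10

Comparing a few candidate routes:
1 -> 5 -> 7 -> 4 -> 2: max(4, 11, 9, 10) = 11
1 -> 5 -> 0 -> 3 -> 7 -> 4 -> 2: max(4, 6, 10, 3, 9, 10) = 10
1 -> 5 -> 0 -> 3 -> 6 -> 2: max(4, 6, 10, 11, 4) = 11
1 -> 5 -> 7 -> 4 -> 3 -> 6 -> 2: max(4, 11, 9, 5, 11, 4) = 11
1 -> 5 -> 0 -> 3 -> 4 -> 2: max(4, 6, 10, 5, 10) = 10
The minimum achievable maximum is 10.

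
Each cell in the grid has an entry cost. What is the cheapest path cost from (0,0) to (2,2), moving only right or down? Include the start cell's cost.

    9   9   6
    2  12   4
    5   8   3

27

One optimal route is [0,0] → [1,0] → [2,0] → [2,1] → [2,2].
Its cost is 9 + 2 + 5 + 8 + 3 = 27.
For comparison, the top-then-right route costs 31.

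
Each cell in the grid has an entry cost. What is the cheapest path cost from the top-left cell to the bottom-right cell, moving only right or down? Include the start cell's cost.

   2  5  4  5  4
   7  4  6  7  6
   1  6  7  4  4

30

Path [0,0] [0,1] [0,2] [0,3] [0,4] [1,4] [2,4]: 2 + 5 + 4 + 5 + 4 + 6 + 4 = 30.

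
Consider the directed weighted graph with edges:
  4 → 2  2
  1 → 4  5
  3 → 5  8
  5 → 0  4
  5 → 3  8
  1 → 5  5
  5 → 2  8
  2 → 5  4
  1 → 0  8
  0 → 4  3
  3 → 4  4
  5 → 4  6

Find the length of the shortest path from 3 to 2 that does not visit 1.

Candidate routes:
3→4→2: 4 + 2 = 6
3→5→4→2: 8 + 6 + 2 = 16
3→5→0→4→2: 8 + 4 + 3 + 2 = 17
3→5→2: 8 + 8 = 16
Best route has total 6.

6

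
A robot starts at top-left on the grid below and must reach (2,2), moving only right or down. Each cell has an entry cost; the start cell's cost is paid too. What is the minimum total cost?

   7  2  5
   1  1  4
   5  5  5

Cheapest: [0,0] -> [1,0] -> [1,1] -> [1,2] -> [2,2]
  7 + 1 + 1 + 4 + 5 = 18
(Top row then right column would cost 23.)

18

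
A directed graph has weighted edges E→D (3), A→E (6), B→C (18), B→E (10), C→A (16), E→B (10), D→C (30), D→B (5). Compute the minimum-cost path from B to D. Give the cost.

13

Routes from B to D:
B - C - A - E - D: 18 + 16 + 6 + 3 = 43
B - E - D: 10 + 3 = 13
Shortest: 13.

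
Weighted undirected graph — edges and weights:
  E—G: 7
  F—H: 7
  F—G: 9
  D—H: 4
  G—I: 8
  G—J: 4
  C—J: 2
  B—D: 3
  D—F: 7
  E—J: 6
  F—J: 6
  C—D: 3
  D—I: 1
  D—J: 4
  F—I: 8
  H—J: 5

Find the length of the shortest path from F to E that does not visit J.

16

Paths from F to E avoiding J:
F→I→G→E: 8 + 8 + 7 = 23
F→D→I→G→E: 7 + 1 + 8 + 7 = 23
F→G→E: 9 + 7 = 16
F→H→D→I→G→E: 7 + 4 + 1 + 8 + 7 = 27
Best route has total 16.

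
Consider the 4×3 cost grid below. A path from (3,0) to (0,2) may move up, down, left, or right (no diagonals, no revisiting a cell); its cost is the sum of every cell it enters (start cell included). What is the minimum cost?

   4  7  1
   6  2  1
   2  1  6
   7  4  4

One optimal route is [3,0] → [2,0] → [2,1] → [1,1] → [1,2] → [0,2].
Its cost is 7 + 2 + 1 + 2 + 1 + 1 = 14.

14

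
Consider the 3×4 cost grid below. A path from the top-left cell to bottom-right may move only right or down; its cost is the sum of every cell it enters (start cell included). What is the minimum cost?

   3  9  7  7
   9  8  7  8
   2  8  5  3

30

Cheapest: [0,0]→[1,0]→[2,0]→[2,1]→[2,2]→[2,3]
  3 + 9 + 2 + 8 + 5 + 3 = 30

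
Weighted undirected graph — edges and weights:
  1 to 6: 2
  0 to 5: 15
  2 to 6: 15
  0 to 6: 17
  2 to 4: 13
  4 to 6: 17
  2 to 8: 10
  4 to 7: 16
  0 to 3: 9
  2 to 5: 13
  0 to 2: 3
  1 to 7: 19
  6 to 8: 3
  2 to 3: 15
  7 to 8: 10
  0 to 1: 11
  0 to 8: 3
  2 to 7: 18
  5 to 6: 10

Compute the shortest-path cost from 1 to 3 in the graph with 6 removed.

Checking several routes:
1 -> 0 -> 2 -> 3: 11 + 3 + 15 = 29
1 -> 0 -> 8 -> 2 -> 3: 11 + 3 + 10 + 15 = 39
1 -> 0 -> 3: 11 + 9 = 20
1 -> 7 -> 8 -> 0 -> 3: 19 + 10 + 3 + 9 = 41
Shortest: 20.

20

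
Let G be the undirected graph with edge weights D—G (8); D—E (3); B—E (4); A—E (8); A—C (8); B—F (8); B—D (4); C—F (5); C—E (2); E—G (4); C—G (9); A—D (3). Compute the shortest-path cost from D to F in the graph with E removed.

Paths from D to F avoiding E:
D→G→C→F: 8 + 9 + 5 = 22
D→B→F: 4 + 8 = 12
D→A→C→F: 3 + 8 + 5 = 16
Shortest: 12.

12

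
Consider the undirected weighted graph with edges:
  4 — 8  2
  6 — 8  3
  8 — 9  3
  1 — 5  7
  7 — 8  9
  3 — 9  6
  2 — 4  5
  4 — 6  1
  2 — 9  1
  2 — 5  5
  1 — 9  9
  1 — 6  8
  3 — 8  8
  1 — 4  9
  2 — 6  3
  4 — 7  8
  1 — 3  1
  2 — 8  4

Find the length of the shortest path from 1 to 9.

Checking several routes:
1 - 6 - 2 - 9: 8 + 3 + 1 = 12
1 - 3 - 9: 1 + 6 = 7
1 - 9: 9
Best route has total 7.

7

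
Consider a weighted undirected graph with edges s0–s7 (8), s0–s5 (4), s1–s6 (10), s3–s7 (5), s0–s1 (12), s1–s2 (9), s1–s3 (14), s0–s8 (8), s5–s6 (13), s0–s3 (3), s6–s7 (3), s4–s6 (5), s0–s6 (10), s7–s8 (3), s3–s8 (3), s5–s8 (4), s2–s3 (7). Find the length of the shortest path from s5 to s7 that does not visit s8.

12

Comparing a few candidate routes:
s5-s0-s7: 4 + 8 = 12
s5-s0-s3-s7: 4 + 3 + 5 = 12
s5-s6-s7: 13 + 3 = 16
Best route has total 12.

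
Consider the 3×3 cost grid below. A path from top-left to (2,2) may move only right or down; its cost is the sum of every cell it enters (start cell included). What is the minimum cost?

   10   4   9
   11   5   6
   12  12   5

30

One optimal route is (0,0) -> (0,1) -> (1,1) -> (1,2) -> (2,2).
Its cost is 10 + 4 + 5 + 6 + 5 = 30.
(Top row then right column would cost 34.)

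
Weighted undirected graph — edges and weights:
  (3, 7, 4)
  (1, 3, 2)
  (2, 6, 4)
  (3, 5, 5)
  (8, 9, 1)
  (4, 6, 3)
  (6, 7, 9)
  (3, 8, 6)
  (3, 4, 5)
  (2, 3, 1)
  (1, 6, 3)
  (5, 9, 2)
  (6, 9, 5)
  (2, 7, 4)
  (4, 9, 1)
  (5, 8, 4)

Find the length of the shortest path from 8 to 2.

7

Comparing a few candidate routes:
8-3-2: 6 + 1 = 7
8-9-4-3-2: 1 + 1 + 5 + 1 = 8
8-9-4-6-2: 1 + 1 + 3 + 4 = 9
8-9-5-3-2: 1 + 2 + 5 + 1 = 9
Best route has total 7.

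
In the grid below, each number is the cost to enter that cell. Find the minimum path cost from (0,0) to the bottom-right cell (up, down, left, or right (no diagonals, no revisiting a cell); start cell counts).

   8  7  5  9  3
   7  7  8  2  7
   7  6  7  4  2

36

Path (0,0) → (0,1) → (0,2) → (1,2) → (1,3) → (2,3) → (2,4): 8 + 7 + 5 + 8 + 2 + 4 + 2 = 36.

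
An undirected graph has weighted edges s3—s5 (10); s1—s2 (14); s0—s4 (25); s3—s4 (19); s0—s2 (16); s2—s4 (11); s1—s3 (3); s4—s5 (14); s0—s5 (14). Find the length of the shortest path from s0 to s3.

24

A few of the s0→s3 routes:
s0 - s2 - s1 - s3: 16 + 14 + 3 = 33
s0 - s5 - s3: 14 + 10 = 24
s0 - s4 - s3: 25 + 19 = 44
Shortest: 24.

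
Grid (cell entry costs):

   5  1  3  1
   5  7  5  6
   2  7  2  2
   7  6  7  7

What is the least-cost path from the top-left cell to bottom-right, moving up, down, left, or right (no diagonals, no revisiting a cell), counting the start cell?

One optimal route is (0,0) → (0,1) → (0,2) → (0,3) → (1,3) → (2,3) → (3,3).
Its cost is 5 + 1 + 3 + 1 + 6 + 2 + 7 = 25.

25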